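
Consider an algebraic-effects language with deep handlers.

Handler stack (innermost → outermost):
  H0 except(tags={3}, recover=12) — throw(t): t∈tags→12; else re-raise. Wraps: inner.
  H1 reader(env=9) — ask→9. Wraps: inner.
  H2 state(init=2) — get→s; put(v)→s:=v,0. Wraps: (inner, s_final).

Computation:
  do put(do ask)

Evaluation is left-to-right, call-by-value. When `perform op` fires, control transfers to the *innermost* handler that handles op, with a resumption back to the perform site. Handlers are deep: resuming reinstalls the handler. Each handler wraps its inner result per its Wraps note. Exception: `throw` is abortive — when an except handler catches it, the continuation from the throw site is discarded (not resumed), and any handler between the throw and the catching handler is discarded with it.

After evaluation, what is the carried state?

Step-by-step:
ask @ H1 ⇒ 9
put(9) @ H2 ⇒ s:=9
H0 returns 0
H1 returns 0
H2 returns (0, 9)
= (0, 9)

Answer: 9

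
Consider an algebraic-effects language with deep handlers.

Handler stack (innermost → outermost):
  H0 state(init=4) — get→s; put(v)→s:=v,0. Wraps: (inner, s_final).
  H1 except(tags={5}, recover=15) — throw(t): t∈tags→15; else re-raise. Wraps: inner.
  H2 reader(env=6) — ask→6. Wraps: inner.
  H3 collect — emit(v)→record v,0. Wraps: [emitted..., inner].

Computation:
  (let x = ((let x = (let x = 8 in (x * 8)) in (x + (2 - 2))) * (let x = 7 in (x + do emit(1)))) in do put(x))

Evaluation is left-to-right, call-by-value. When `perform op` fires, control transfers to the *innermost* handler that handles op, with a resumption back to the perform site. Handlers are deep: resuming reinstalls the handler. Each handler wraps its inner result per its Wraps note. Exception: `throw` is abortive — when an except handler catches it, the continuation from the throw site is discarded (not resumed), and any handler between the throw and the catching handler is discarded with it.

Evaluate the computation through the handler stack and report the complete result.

Evaluation trace:
emit(1) @ H3 ⇒ out+=1
put(448) @ H0 ⇒ s:=448
H0 returns (0, 448)
H1 returns (0, 448)
H2 returns (0, 448)
H3 returns [1, (0, 448)]
= [1, (0, 448)]

Answer: [1, (0, 448)]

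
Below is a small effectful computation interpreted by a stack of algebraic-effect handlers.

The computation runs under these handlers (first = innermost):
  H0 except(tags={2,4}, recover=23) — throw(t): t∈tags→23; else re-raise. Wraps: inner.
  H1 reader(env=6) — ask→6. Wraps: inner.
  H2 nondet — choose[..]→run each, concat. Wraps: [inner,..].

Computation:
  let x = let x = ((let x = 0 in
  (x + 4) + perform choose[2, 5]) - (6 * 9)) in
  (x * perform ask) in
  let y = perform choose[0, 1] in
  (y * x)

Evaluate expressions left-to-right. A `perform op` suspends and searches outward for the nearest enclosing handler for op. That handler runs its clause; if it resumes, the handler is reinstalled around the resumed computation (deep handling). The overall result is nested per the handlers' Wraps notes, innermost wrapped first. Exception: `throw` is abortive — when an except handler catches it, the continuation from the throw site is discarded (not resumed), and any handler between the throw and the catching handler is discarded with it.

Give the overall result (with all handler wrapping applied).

Step-by-step:
choose[2, 5] @ H2
  branch[0] choose=2:
    ask @ H1 ⇒ 6
    choose[0, 1] @ H2
      branch[0] choose=0:
        H0 returns 0
        H1 returns 0
        H2 returns [0]
      branch[1] choose=1:
        H0 returns -288
        H1 returns -288
        H2 returns [-288]
  branch[1] choose=5:
    ask @ H1 ⇒ 6
    choose[0, 1] @ H2
      branch[0] choose=0:
        H0 returns 0
        H1 returns 0
        H2 returns [0]
      branch[1] choose=1:
        H0 returns -270
        H1 returns -270
        H2 returns [-270]
= [0, -288, 0, -270]

Answer: [0, -288, 0, -270]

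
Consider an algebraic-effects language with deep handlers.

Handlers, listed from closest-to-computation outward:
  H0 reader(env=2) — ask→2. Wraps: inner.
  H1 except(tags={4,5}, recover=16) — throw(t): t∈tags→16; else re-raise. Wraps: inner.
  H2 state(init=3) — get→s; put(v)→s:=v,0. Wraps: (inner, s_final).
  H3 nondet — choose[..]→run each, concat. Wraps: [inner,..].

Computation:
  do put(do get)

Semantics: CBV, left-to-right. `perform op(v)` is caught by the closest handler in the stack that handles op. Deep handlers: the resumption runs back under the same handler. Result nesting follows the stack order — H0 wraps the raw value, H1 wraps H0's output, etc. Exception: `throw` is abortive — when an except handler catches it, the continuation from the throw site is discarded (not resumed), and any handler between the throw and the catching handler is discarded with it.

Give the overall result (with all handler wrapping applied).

Evaluation trace:
get @ H2 ⇒ 3
put(3) @ H2 ⇒ s:=3
H0 returns 0
H1 returns 0
H2 returns (0, 3)
H3 returns [(0, 3)]
= [(0, 3)]

Answer: [(0, 3)]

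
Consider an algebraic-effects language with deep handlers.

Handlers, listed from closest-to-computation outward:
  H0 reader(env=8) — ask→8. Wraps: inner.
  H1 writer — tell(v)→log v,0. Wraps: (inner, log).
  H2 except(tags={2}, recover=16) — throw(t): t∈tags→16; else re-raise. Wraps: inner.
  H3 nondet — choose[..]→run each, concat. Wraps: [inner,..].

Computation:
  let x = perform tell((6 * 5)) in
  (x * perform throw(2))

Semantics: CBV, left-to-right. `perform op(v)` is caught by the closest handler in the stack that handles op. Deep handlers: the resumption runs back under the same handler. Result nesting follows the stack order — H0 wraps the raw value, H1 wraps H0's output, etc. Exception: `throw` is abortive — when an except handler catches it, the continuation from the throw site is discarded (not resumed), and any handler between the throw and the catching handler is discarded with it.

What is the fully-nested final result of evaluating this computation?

Evaluation trace:
tell(30) @ H1 ⇒ log+=30
throw(2) @ H2 caught ⇒ 16
H3 returns [16]
= [16]

Answer: [16]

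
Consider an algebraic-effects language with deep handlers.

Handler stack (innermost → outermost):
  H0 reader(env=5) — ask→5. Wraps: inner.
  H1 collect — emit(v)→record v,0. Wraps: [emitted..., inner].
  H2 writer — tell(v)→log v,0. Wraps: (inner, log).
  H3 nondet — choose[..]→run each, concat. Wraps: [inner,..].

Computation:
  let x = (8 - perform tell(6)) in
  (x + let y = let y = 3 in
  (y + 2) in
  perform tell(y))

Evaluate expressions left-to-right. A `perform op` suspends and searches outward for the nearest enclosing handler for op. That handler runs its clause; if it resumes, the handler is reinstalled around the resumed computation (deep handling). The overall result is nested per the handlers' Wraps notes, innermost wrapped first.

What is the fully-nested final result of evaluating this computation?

Answer: [([8], (6, 5))]

Step-by-step:
tell(6) @ H2 ⇒ log+=6
tell(5) @ H2 ⇒ log+=5
H0 returns 8
H1 returns [8]
H2 returns ([8], (6, 5))
H3 returns [([8], (6, 5))]
= [([8], (6, 5))]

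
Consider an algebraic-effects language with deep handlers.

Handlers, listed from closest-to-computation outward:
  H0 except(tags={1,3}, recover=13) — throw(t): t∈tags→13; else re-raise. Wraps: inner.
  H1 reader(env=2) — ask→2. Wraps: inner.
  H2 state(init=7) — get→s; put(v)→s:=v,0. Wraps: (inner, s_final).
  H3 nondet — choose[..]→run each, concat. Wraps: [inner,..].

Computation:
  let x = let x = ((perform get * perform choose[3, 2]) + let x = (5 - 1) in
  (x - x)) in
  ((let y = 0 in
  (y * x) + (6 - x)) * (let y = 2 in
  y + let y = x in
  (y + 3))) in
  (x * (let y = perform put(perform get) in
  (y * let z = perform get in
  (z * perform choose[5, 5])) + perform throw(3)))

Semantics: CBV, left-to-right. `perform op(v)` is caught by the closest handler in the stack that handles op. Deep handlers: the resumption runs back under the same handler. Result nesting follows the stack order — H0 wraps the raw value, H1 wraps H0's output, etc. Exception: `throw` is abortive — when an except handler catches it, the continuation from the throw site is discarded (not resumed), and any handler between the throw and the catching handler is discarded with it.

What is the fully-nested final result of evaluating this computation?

Answer: [(13, 7), (13, 7), (13, 7), (13, 7)]

Step-by-step:
get @ H2 ⇒ 7
choose[3, 2] @ H3
  branch[0] choose=3:
    get @ H2 ⇒ 7
    put(7) @ H2 ⇒ s:=7
    get @ H2 ⇒ 7
    choose[5, 5] @ H3
      branch[0] choose=5:
        throw(3) @ H0 caught ⇒ 13
        H1 returns 13
        H2 returns (13, 7)
        H3 returns [(13, 7)]
      branch[1] choose=5:
        throw(3) @ H0 caught ⇒ 13
        H1 returns 13
        H2 returns (13, 7)
        H3 returns [(13, 7)]
  branch[1] choose=2:
    get @ H2 ⇒ 7
    put(7) @ H2 ⇒ s:=7
    get @ H2 ⇒ 7
    choose[5, 5] @ H3
      branch[0] choose=5:
        throw(3) @ H0 caught ⇒ 13
        H1 returns 13
        H2 returns (13, 7)
        H3 returns [(13, 7)]
      branch[1] choose=5:
        throw(3) @ H0 caught ⇒ 13
        H1 returns 13
        H2 returns (13, 7)
        H3 returns [(13, 7)]
= [(13, 7), (13, 7), (13, 7), (13, 7)]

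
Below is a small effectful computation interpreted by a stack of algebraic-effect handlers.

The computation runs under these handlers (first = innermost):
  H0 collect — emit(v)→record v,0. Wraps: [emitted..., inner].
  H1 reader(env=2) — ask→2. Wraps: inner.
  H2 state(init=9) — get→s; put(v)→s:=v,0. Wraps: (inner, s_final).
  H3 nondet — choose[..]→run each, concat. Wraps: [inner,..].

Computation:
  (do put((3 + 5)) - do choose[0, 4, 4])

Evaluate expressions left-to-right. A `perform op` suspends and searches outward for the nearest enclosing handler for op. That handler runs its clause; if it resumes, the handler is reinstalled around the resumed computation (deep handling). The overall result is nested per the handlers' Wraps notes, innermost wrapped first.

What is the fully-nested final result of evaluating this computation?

Answer: [([0], 8), ([-4], 8), ([-4], 8)]

Working:
put(8) @ H2 ⇒ s:=8
choose[0, 4, 4] @ H3
  branch[0] choose=0:
    H0 returns [0]
    H1 returns [0]
    H2 returns ([0], 8)
    H3 returns [([0], 8)]
  branch[1] choose=4:
    H0 returns [-4]
    H1 returns [-4]
    H2 returns ([-4], 8)
    H3 returns [([-4], 8)]
  branch[2] choose=4:
    H0 returns [-4]
    H1 returns [-4]
    H2 returns ([-4], 8)
    H3 returns [([-4], 8)]
= [([0], 8), ([-4], 8), ([-4], 8)]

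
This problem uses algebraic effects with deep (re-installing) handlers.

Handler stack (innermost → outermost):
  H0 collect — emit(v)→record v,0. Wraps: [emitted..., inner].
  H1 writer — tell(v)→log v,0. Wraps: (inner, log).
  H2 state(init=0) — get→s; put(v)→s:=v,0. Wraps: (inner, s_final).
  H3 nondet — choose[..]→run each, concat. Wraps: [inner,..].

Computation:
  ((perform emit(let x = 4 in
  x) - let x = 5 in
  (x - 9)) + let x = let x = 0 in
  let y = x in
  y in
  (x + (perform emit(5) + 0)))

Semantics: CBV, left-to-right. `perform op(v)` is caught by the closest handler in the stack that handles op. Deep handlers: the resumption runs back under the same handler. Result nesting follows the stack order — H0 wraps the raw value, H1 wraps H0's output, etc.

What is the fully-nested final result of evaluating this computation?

Step-by-step:
emit(4) @ H0 ⇒ out+=4
emit(5) @ H0 ⇒ out+=5
H0 returns [4, 5, 4]
H1 returns ([4, 5, 4], ())
H2 returns (([4, 5, 4], ()), 0)
H3 returns [(([4, 5, 4], ()), 0)]
= [(([4, 5, 4], ()), 0)]

Answer: [(([4, 5, 4], ()), 0)]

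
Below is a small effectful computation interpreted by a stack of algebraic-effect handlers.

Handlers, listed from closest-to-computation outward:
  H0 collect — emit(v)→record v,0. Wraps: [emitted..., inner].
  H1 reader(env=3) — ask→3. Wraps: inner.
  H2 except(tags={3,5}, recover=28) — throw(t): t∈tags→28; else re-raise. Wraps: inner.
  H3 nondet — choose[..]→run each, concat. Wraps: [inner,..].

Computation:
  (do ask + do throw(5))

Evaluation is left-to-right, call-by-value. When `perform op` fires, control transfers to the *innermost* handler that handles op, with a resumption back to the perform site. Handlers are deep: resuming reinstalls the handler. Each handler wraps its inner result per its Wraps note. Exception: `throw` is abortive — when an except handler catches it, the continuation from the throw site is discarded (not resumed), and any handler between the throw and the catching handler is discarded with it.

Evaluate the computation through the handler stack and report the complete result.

Evaluation trace:
ask @ H1 ⇒ 3
throw(5) @ H2 caught ⇒ 28
H3 returns [28]
= [28]

Answer: [28]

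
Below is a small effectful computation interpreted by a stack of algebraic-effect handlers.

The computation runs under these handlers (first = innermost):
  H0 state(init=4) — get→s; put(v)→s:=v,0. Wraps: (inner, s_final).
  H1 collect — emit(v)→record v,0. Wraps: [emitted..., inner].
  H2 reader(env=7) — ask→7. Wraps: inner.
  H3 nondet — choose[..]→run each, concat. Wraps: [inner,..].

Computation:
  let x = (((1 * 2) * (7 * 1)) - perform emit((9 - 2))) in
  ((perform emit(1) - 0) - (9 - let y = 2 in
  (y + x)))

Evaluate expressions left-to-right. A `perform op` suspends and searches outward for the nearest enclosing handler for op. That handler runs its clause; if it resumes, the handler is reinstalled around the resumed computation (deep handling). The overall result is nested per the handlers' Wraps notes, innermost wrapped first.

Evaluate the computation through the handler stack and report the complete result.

Step-by-step:
emit(7) @ H1 ⇒ out+=7
emit(1) @ H1 ⇒ out+=1
H0 returns (7, 4)
H1 returns [7, 1, (7, 4)]
H2 returns [7, 1, (7, 4)]
H3 returns [[7, 1, (7, 4)]]
= [[7, 1, (7, 4)]]

Answer: [[7, 1, (7, 4)]]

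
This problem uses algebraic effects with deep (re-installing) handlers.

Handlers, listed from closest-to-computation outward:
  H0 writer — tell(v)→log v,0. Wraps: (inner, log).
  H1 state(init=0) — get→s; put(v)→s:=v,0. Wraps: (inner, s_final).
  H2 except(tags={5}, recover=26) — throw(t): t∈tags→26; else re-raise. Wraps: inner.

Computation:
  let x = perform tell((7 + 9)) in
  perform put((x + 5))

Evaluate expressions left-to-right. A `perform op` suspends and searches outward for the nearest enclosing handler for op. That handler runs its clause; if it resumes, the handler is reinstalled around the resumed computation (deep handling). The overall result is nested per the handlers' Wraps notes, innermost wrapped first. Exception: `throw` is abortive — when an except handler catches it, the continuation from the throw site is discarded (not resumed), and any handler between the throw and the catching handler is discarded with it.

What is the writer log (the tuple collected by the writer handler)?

Step-by-step:
tell(16) @ H0 ⇒ log+=16
put(5) @ H1 ⇒ s:=5
H0 returns (0, (16))
H1 returns ((0, (16)), 5)
H2 returns ((0, (16)), 5)
= ((0, (16)), 5)

Answer: (16)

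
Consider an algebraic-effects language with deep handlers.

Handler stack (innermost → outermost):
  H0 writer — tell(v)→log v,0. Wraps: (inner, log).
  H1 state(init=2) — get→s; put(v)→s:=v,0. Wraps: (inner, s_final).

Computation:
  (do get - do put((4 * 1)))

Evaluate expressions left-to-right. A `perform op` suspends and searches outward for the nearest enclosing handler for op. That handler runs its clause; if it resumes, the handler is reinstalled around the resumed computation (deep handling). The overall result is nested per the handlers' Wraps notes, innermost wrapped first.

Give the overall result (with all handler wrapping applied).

Answer: ((2, ()), 4)

Step-by-step:
get @ H1 ⇒ 2
put(4) @ H1 ⇒ s:=4
H0 returns (2, ())
H1 returns ((2, ()), 4)
= ((2, ()), 4)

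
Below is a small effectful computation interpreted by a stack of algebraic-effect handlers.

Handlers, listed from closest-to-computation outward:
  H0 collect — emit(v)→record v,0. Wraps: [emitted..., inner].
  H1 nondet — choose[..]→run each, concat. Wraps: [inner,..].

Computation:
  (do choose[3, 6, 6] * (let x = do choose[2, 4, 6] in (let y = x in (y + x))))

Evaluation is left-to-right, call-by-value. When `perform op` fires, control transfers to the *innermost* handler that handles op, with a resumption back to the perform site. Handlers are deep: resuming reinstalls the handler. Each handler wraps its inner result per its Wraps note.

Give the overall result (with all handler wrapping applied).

Answer: [[12], [24], [36], [24], [48], [72], [24], [48], [72]]

Step-by-step:
choose[3, 6, 6] @ H1
  branch[0] choose=3:
    choose[2, 4, 6] @ H1
      branch[0] choose=2:
        H0 returns [12]
        H1 returns [[12]]
      branch[1] choose=4:
        H0 returns [24]
        H1 returns [[24]]
      branch[2] choose=6:
        H0 returns [36]
        H1 returns [[36]]
  branch[1] choose=6:
    choose[2, 4, 6] @ H1
      branch[0] choose=2:
        H0 returns [24]
        H1 returns [[24]]
      branch[1] choose=4:
        H0 returns [48]
        H1 returns [[48]]
      branch[2] choose=6:
        H0 returns [72]
        H1 returns [[72]]
  branch[2] choose=6:
    choose[2, 4, 6] @ H1
      branch[0] choose=2:
        H0 returns [24]
        H1 returns [[24]]
      branch[1] choose=4:
        H0 returns [48]
        H1 returns [[48]]
      branch[2] choose=6:
        H0 returns [72]
        H1 returns [[72]]
= [[12], [24], [36], [24], [48], [72], [24], [48], [72]]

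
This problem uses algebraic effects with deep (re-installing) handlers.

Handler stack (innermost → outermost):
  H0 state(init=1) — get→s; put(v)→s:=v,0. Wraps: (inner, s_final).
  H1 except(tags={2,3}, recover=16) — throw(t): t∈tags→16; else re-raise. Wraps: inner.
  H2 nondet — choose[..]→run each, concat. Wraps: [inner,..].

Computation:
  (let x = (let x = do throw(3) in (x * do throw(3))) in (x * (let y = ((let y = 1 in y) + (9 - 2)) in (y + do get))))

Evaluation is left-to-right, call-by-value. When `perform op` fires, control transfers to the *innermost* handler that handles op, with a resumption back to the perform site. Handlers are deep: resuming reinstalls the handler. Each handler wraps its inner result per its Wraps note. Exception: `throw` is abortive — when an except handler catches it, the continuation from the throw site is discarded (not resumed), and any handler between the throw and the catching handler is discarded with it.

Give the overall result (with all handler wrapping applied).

Answer: [16]

Step-by-step:
throw(3) @ H1 caught ⇒ 16
H2 returns [16]
= [16]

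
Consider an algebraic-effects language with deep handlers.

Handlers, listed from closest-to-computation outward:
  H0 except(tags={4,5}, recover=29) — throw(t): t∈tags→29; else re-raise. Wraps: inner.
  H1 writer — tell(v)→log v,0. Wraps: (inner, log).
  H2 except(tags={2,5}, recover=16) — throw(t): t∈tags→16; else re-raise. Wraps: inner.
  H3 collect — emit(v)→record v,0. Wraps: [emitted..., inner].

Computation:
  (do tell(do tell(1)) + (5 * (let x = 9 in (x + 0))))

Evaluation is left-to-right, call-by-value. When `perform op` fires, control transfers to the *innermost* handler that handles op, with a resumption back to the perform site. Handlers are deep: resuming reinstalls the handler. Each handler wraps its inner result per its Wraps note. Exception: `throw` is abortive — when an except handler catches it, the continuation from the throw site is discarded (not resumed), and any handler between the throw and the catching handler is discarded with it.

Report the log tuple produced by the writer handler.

Answer: (1, 0)

Step-by-step:
tell(1) @ H1 ⇒ log+=1
tell(0) @ H1 ⇒ log+=0
H0 returns 45
H1 returns (45, (1, 0))
H2 returns (45, (1, 0))
H3 returns [(45, (1, 0))]
= [(45, (1, 0))]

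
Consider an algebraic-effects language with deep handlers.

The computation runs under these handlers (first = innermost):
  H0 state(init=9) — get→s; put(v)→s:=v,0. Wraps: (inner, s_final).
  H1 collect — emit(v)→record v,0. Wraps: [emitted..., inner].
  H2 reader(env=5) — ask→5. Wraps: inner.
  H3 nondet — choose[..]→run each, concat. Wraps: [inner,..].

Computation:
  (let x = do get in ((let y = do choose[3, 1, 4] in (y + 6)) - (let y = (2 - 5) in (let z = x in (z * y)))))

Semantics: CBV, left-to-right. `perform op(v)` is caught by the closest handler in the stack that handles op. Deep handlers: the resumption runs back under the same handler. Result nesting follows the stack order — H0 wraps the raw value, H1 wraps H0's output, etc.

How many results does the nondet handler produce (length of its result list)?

Answer: 3

Working:
get @ H0 ⇒ 9
choose[3, 1, 4] @ H3
  branch[0] choose=3:
    H0 returns (36, 9)
    H1 returns [(36, 9)]
    H2 returns [(36, 9)]
    H3 returns [[(36, 9)]]
  branch[1] choose=1:
    H0 returns (34, 9)
    H1 returns [(34, 9)]
    H2 returns [(34, 9)]
    H3 returns [[(34, 9)]]
  branch[2] choose=4:
    H0 returns (37, 9)
    H1 returns [(37, 9)]
    H2 returns [(37, 9)]
    H3 returns [[(37, 9)]]
= [[(36, 9)], [(34, 9)], [(37, 9)]]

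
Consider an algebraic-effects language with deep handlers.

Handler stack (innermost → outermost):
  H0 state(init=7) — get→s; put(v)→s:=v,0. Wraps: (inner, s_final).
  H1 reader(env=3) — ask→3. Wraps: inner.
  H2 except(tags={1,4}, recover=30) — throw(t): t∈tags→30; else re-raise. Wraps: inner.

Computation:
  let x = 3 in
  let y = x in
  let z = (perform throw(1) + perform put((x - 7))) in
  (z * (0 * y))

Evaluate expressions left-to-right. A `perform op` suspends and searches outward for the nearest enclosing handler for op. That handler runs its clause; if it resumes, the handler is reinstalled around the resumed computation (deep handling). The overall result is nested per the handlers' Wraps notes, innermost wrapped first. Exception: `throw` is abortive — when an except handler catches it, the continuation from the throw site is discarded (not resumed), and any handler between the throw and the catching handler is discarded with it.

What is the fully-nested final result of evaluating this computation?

Working:
throw(1) @ H2 caught ⇒ 30
= 30

Answer: 30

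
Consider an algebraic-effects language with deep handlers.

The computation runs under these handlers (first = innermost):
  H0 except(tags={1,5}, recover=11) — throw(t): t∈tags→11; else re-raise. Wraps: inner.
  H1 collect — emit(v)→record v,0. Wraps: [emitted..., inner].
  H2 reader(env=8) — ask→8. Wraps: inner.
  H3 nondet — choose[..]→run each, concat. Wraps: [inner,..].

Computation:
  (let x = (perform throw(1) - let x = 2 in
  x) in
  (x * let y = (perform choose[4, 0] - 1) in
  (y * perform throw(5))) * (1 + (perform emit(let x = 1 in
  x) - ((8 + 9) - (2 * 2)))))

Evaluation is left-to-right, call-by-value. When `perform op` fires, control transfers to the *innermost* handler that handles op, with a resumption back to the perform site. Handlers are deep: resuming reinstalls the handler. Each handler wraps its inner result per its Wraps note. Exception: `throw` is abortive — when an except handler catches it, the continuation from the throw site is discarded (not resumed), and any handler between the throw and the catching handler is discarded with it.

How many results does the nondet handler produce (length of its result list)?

Answer: 1

Working:
throw(1) @ H0 caught ⇒ 11
H1 returns [11]
H2 returns [11]
H3 returns [[11]]
= [[11]]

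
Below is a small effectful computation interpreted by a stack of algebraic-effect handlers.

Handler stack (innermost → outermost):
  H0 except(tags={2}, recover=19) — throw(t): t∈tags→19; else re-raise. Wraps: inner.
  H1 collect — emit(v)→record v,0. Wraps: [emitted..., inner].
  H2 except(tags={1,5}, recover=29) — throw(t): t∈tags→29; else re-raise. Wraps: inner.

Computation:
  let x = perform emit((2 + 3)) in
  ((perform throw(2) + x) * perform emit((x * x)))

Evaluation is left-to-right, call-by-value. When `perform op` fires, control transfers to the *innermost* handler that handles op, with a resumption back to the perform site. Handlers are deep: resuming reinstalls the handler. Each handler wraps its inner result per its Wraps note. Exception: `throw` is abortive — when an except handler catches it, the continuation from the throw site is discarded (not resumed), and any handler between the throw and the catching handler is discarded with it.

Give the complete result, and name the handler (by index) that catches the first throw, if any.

Step-by-step:
emit(5) @ H1 ⇒ out+=5
throw(2) @ H0 caught ⇒ 19
H1 returns [5, 19]
H2 returns [5, 19]
= [5, 19]

Answer: [5, 19] ; first throw caught by: H0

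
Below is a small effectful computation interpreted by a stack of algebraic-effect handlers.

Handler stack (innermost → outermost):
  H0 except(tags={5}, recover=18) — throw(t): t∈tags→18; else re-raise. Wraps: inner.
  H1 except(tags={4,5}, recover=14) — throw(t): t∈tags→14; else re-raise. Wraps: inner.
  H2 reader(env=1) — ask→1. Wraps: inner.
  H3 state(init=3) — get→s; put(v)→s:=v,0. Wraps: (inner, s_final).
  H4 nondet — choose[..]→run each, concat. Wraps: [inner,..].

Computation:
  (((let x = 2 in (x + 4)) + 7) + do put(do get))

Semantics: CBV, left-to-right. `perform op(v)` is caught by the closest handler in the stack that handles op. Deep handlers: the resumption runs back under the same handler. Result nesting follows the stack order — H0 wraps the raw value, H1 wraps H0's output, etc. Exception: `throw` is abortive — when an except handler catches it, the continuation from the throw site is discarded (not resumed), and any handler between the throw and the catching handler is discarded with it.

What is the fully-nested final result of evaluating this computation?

Answer: [(13, 3)]

Evaluation trace:
get @ H3 ⇒ 3
put(3) @ H3 ⇒ s:=3
H0 returns 13
H1 returns 13
H2 returns 13
H3 returns (13, 3)
H4 returns [(13, 3)]
= [(13, 3)]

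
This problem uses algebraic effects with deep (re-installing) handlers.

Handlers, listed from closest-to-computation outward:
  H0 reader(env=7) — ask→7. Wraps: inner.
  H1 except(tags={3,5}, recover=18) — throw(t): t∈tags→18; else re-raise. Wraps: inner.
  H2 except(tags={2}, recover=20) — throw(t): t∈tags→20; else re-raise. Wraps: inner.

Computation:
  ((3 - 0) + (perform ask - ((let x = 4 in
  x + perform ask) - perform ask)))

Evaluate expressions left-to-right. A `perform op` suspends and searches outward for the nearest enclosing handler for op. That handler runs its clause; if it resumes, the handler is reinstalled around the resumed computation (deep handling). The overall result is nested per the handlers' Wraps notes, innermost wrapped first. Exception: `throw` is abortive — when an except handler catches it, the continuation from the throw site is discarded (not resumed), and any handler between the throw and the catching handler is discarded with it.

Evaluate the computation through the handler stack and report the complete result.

Answer: 6

Step-by-step:
ask @ H0 ⇒ 7
ask @ H0 ⇒ 7
ask @ H0 ⇒ 7
H0 returns 6
H1 returns 6
H2 returns 6
= 6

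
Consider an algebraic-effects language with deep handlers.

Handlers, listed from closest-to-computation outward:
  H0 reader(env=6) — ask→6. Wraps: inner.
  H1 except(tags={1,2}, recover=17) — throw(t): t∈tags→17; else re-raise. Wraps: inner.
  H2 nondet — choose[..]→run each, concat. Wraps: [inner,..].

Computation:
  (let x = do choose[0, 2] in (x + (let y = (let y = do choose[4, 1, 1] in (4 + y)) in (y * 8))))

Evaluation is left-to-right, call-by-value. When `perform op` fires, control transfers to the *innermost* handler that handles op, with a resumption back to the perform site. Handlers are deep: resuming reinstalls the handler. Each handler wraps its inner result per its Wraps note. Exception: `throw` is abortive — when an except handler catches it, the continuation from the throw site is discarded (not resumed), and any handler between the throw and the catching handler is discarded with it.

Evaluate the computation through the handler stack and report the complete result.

Answer: [64, 40, 40, 66, 42, 42]

Evaluation trace:
choose[0, 2] @ H2
  branch[0] choose=0:
    choose[4, 1, 1] @ H2
      branch[0] choose=4:
        H0 returns 64
        H1 returns 64
        H2 returns [64]
      branch[1] choose=1:
        H0 returns 40
        H1 returns 40
        H2 returns [40]
      branch[2] choose=1:
        H0 returns 40
        H1 returns 40
        H2 returns [40]
  branch[1] choose=2:
    choose[4, 1, 1] @ H2
      branch[0] choose=4:
        H0 returns 66
        H1 returns 66
        H2 returns [66]
      branch[1] choose=1:
        H0 returns 42
        H1 returns 42
        H2 returns [42]
      branch[2] choose=1:
        H0 returns 42
        H1 returns 42
        H2 returns [42]
= [64, 40, 40, 66, 42, 42]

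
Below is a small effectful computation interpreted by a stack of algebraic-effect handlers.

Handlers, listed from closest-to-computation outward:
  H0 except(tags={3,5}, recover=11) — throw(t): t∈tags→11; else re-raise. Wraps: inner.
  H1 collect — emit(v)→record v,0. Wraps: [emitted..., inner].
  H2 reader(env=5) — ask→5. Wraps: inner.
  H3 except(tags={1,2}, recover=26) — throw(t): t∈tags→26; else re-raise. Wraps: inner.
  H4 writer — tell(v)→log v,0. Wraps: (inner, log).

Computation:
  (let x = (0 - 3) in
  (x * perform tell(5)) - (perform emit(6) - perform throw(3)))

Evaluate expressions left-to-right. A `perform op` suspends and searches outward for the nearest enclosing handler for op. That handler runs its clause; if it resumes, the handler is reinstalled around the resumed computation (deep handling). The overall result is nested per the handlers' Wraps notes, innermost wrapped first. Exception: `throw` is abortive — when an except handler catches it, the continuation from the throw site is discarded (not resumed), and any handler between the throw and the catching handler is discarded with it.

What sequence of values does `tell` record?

Evaluation trace:
tell(5) @ H4 ⇒ log+=5
emit(6) @ H1 ⇒ out+=6
throw(3) @ H0 caught ⇒ 11
H1 returns [6, 11]
H2 returns [6, 11]
H3 returns [6, 11]
H4 returns ([6, 11], (5))
= ([6, 11], (5))

Answer: (5)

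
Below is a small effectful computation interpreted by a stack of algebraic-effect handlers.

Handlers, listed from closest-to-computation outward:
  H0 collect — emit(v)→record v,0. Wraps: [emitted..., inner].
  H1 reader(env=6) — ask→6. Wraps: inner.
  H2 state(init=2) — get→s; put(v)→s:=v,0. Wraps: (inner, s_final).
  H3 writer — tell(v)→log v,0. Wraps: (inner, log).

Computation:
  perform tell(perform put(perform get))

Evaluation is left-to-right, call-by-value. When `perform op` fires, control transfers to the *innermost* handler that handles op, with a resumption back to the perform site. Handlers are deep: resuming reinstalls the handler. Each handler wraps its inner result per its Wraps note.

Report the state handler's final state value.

Answer: 2

Step-by-step:
get @ H2 ⇒ 2
put(2) @ H2 ⇒ s:=2
tell(0) @ H3 ⇒ log+=0
H0 returns [0]
H1 returns [0]
H2 returns ([0], 2)
H3 returns (([0], 2), (0))
= (([0], 2), (0))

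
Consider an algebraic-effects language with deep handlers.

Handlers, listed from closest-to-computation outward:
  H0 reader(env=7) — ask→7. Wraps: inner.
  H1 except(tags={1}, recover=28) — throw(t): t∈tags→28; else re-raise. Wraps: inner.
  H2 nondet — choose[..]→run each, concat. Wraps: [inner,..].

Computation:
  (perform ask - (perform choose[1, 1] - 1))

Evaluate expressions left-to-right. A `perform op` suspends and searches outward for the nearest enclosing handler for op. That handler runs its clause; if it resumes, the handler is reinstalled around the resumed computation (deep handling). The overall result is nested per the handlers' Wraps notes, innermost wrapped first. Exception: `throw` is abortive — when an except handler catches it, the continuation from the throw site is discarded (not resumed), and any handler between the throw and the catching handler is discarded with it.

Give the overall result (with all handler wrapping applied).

Evaluation trace:
ask @ H0 ⇒ 7
choose[1, 1] @ H2
  branch[0] choose=1:
    H0 returns 7
    H1 returns 7
    H2 returns [7]
  branch[1] choose=1:
    H0 returns 7
    H1 returns 7
    H2 returns [7]
= [7, 7]

Answer: [7, 7]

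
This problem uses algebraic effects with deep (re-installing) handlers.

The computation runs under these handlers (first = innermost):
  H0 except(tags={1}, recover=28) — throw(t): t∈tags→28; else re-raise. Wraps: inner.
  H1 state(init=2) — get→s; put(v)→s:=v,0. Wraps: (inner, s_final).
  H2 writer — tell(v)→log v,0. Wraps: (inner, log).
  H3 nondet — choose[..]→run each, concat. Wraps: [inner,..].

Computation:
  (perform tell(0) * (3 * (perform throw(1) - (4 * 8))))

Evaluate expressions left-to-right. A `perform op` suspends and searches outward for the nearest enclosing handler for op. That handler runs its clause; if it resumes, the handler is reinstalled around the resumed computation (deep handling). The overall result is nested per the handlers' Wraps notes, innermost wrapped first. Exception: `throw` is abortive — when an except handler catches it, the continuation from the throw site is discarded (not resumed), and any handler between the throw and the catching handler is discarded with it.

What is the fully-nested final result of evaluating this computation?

Evaluation trace:
tell(0) @ H2 ⇒ log+=0
throw(1) @ H0 caught ⇒ 28
H1 returns (28, 2)
H2 returns ((28, 2), (0))
H3 returns [((28, 2), (0))]
= [((28, 2), (0))]

Answer: [((28, 2), (0))]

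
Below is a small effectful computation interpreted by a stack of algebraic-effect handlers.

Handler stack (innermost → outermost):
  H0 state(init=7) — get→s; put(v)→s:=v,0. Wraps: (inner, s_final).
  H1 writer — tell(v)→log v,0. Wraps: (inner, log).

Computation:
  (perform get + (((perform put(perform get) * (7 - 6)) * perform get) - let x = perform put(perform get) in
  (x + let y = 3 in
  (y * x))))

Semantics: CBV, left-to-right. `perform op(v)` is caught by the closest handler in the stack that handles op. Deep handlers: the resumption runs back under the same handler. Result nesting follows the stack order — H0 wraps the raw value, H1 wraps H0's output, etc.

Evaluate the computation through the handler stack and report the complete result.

Step-by-step:
get @ H0 ⇒ 7
get @ H0 ⇒ 7
put(7) @ H0 ⇒ s:=7
get @ H0 ⇒ 7
get @ H0 ⇒ 7
put(7) @ H0 ⇒ s:=7
H0 returns (7, 7)
H1 returns ((7, 7), ())
= ((7, 7), ())

Answer: ((7, 7), ())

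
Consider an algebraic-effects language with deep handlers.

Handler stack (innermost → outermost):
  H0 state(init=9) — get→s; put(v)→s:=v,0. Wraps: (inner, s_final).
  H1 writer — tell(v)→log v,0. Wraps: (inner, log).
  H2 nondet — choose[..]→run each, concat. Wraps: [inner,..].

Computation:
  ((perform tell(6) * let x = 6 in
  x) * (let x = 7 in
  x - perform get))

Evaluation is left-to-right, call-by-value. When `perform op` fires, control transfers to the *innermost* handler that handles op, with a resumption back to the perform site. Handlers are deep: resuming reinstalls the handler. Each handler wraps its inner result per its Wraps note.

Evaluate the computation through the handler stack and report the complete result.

Evaluation trace:
tell(6) @ H1 ⇒ log+=6
get @ H0 ⇒ 9
H0 returns (0, 9)
H1 returns ((0, 9), (6))
H2 returns [((0, 9), (6))]
= [((0, 9), (6))]

Answer: [((0, 9), (6))]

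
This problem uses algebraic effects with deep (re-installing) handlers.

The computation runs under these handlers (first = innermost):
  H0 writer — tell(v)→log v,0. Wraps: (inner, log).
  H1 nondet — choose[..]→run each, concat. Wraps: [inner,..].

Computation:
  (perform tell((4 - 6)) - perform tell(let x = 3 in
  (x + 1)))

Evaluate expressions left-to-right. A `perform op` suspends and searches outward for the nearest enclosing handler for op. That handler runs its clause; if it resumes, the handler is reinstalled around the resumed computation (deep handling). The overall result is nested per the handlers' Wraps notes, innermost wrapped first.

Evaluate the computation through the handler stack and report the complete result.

Answer: [(0, (-2, 4))]

Working:
tell(-2) @ H0 ⇒ log+=-2
tell(4) @ H0 ⇒ log+=4
H0 returns (0, (-2, 4))
H1 returns [(0, (-2, 4))]
= [(0, (-2, 4))]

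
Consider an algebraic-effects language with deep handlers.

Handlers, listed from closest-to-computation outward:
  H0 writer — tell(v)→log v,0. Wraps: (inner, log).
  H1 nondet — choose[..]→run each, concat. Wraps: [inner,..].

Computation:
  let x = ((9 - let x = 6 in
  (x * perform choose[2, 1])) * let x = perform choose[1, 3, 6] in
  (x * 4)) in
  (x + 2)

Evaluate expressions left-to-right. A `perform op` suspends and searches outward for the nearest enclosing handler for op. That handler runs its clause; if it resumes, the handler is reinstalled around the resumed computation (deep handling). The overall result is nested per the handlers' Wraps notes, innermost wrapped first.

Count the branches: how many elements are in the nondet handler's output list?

Answer: 6

Evaluation trace:
choose[2, 1] @ H1
  branch[0] choose=2:
    choose[1, 3, 6] @ H1
      branch[0] choose=1:
        H0 returns (-10, ())
        H1 returns [(-10, ())]
      branch[1] choose=3:
        H0 returns (-34, ())
        H1 returns [(-34, ())]
      branch[2] choose=6:
        H0 returns (-70, ())
        H1 returns [(-70, ())]
  branch[1] choose=1:
    choose[1, 3, 6] @ H1
      branch[0] choose=1:
        H0 returns (14, ())
        H1 returns [(14, ())]
      branch[1] choose=3:
        H0 returns (38, ())
        H1 returns [(38, ())]
      branch[2] choose=6:
        H0 returns (74, ())
        H1 returns [(74, ())]
= [(-10, ()), (-34, ()), (-70, ()), (14, ()), (38, ()), (74, ())]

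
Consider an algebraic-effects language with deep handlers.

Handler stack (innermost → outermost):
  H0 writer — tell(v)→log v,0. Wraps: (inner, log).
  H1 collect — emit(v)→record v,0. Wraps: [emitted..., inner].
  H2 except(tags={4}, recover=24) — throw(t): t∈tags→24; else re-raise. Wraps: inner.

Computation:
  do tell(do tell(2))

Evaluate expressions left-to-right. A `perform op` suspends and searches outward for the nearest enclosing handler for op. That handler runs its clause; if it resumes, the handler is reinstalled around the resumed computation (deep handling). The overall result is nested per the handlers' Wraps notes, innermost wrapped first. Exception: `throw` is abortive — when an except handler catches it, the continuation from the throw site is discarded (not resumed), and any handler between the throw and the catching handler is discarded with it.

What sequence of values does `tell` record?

Step-by-step:
tell(2) @ H0 ⇒ log+=2
tell(0) @ H0 ⇒ log+=0
H0 returns (0, (2, 0))
H1 returns [(0, (2, 0))]
H2 returns [(0, (2, 0))]
= [(0, (2, 0))]

Answer: (2, 0)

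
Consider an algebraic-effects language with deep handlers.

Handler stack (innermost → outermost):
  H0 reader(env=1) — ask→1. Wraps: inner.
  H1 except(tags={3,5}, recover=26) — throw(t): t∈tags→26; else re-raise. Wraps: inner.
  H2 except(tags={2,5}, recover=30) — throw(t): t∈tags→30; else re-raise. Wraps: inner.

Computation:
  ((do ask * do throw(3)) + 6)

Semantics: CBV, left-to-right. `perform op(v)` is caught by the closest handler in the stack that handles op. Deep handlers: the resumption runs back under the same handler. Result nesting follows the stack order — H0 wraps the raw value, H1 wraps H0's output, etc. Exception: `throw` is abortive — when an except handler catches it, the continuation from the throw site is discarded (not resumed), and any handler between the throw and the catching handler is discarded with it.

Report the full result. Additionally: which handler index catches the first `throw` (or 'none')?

Answer: 26 ; first throw caught by: H1

Evaluation trace:
ask @ H0 ⇒ 1
throw(3) @ H1 caught ⇒ 26
H2 returns 26
= 26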